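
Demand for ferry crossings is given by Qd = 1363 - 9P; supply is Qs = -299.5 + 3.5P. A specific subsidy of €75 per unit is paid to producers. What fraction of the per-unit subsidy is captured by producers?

Pre-subsidy: 1363 - 9P = -299.5 + 3.5P gives P* = 133, Q* = 166.
With the subsidy, sellers receive Ps = Pb + 75 for each unit, where Pb is the price buyers pay.
Supply in terms of Pb becomes Qs = -299.5 + 3.5(Pb + 75) = -37 + 3.5Pb. Setting this equal to demand: 1363 - 9Pb = -37 + 3.5Pb, so Pb = 112.
Sellers receive Ps = 112 + 75 = 187; Q' = 1363 − 9·112 = 355.
Buyers' price falls by P* − Pb = 133 − 112 = 21; sellers' price rises by Ps − P* = 187 − 133 = 54.
So producers capture 54/75 = 0.72 of each unit of subsidy.

Producer share = 0.72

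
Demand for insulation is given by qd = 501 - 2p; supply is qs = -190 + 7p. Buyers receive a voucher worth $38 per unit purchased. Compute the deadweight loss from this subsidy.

Deadweight loss = 10108/9

Pre-subsidy: 501 - 2p = -190 + 7p gives p* = 691/9, q* = 3127/9.
With the rebate, buyers effectively pay pb = ps − 38, where ps is the price sellers receive.
Demand in terms of ps becomes qd = 501 − 2(ps − 38) = 577 - 2ps. Setting this equal to supply: 577 - 2ps = -190 + 7ps, so ps = 767/9.
Buyers pay pb = 767/9 − 38 = 425/9; q' = -190 + 7·(767/9) = 3659/9.
The subsidy expands output by 3659/9 − 3127/9 = 532/9 past the efficient level; on those units the gap between marginal cost and willingness to pay runs from 0 up to 38.
DWL = ½ × 38 × 532/9 = 10108/9.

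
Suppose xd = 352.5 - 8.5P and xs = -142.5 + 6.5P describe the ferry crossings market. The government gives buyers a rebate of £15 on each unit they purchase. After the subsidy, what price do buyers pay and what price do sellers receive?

Pre-subsidy: 352.5 - 8.5P = -142.5 + 6.5P gives P* = 33, x* = 72.
With the rebate, buyers effectively pay Pb = Ps − 15, where Ps is the price sellers receive.
Demand in terms of Ps becomes xd = 352.5 − 8.5(Ps − 15) = 480 - 8.5Ps. Setting this equal to supply: 480 - 8.5Ps = -142.5 + 6.5Ps, so Ps = 41.5.
Buyers pay Pb = 41.5 − 15 = 26.5; x' = -142.5 + 6.5·41.5 = 127.25.

Buyers pay £26.5; sellers receive £41.5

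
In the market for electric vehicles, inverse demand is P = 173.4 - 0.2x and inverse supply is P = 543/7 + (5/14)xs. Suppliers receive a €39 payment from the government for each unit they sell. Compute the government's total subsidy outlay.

Government cost = €9438

Pre-subsidy: 173.4 - 0.2x = 543/7 + (5/14)x gives x* = 172 and P* = 139.
With the subsidy, sellers receive Ps = Pb + 39 for each unit, where Pb is the price buyers pay.
On the curves, Pb = 173.4 - 0.2x and Ps = 543/7 + (5/14)x; the wedge Ps − Pb = 39 gives 543/7 + (5/14)x − (173.4 - 0.2x) = 39, so x' = 242.
Then Pb = 173.4 − 0.2·242 = 125 and Ps = 543/7 + (5/14)·242 = 164.
Government outlay = subsidy × quantity = 39 × 242 = 9438.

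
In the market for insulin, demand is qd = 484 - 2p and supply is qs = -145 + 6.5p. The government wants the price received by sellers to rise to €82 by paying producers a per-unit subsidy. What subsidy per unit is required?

Required subsidy s = €34 per unit

At a seller price of 82, quantity supplied is -145 + 6.5·82 = 388.
Buyers absorb 388 only when they pay pb with 484 − 2·pb = 388, i.e. pb = 48.
s = ps − pb = 82 − 48 = 34.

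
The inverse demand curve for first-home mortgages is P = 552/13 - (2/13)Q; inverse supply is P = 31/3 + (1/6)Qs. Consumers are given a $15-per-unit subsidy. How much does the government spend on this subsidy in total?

Pre-subsidy: 552/13 - (2/13)Q = 31/3 + (1/6)Q gives Q* = 100.24 and P* = 27.04.
With the rebate, buyers effectively pay Pb = Ps − 15, where Ps is the price sellers receive.
On the curves, Pb = 552/13 - (2/13)Q and Ps = 31/3 + (1/6)Q; the wedge Ps − Pb = 15 gives 31/3 + (1/6)Q − (552/13 - (2/13)Q) = 15, so Q' = 147.04.
Then Pb = 552/13 − (2/13)·147.04 = 19.84 and Ps = 31/3 + (1/6)·147.04 = 34.84.
Government outlay = subsidy × quantity = 15 × 147.04 = 2205.6.

Government cost = $2205.6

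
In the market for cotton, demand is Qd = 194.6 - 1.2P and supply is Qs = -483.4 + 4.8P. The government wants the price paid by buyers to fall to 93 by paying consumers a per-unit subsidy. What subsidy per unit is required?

At a buyer price of 93, quantity demanded is 194.6 − 1.2·93 = 83.
Sellers supply 83 only when they receive Ps with -483.4 + 4.8·Ps = 83, i.e. Ps = 118.
s = Ps − Pb = 118 − 93 = 25.

Required subsidy s = 25 per unit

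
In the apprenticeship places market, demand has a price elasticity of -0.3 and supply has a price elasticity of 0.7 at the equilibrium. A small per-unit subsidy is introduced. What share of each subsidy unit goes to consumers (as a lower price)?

For a small subsidy around the equilibrium, the benefit split depends on the relative slopes, which at a point are proportional to the elasticities.
Buyer share = εs/(εs + |εd|) = 0.7/(0.7 + 0.3) = 0.7; seller share = |εd|/(εs + |εd|) = 0.3.

Consumer share = 0.7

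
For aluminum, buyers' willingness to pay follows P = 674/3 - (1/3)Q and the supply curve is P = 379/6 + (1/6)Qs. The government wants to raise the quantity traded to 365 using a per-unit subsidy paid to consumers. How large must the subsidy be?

Required subsidy s = 21 per unit

At Q = 365, from the demand curve buyers pay Pb = 674/3 − (1/3)·365 = 103; from the supply curve sellers need Ps = 379/6 + (1/6)·365 = 124.
The subsidy must fill the gap: s = Ps − Pb = 124 − 103 = 21.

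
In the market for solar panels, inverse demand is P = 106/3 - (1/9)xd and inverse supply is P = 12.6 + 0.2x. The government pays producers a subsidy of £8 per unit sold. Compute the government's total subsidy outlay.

Pre-subsidy: 106/3 - (1/9)x = 12.6 + 0.2x gives x* = 1023/14 and P* = 381/14.
With the subsidy, sellers receive Ps = Pb + 8 for each unit, where Pb is the price buyers pay.
On the curves, Pb = 106/3 - (1/9)x and Ps = 12.6 + 0.2x; the wedge Ps − Pb = 8 gives 12.6 + 0.2x − (106/3 - (1/9)x) = 8, so x' = 1383/14.
Then Pb = 106/3 − (1/9)·(1383/14) = 341/14 and Ps = 12.6 + 0.2·(1383/14) = 453/14.
Government outlay = subsidy × quantity = 8 × 1383/14 = 5532/7.

Government cost = 5532/7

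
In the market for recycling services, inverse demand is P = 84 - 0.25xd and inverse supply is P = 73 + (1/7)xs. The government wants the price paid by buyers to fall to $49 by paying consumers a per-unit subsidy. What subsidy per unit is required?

Required subsidy s = $44 per unit

At a buyer price of 49, quantity demanded is 336 − 4·49 = 140.
Sellers supply 140 only when they receive Ps = 73 + (1/7)·140 = 93.
s = Ps − Pb = 93 − 49 = 44.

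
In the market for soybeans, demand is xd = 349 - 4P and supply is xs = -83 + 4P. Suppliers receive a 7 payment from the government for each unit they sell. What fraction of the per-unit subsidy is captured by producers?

Pre-subsidy: 349 - 4P = -83 + 4P gives P* = 54, x* = 133.
With the subsidy, sellers receive Ps = Pb + 7 for each unit, where Pb is the price buyers pay.
Supply in terms of Pb becomes xs = -83 + 4(Pb + 7) = -55 + 4Pb. Setting this equal to demand: 349 - 4Pb = -55 + 4Pb, so Pb = 50.5.
Sellers receive Ps = 50.5 + 7 = 57.5; x' = 349 − 4·50.5 = 147.
Buyers' price falls by P* − Pb = 54 − 50.5 = 3.5; sellers' price rises by Ps − P* = 57.5 − 54 = 3.5.
So producers capture 3.5/7 = 0.5 of each unit of subsidy.

Producer share = 0.5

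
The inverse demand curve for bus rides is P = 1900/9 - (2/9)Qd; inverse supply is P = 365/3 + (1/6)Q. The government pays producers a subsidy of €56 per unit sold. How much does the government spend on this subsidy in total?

Government cost = €20944

Pre-subsidy: 1900/9 - (2/9)Q = 365/3 + (1/6)Q gives Q* = 230 and P* = 160.
With the subsidy, sellers receive Ps = Pb + 56 for each unit, where Pb is the price buyers pay.
On the curves, Pb = 1900/9 - (2/9)Q and Ps = 365/3 + (1/6)Q; the wedge Ps − Pb = 56 gives 365/3 + (1/6)Q − (1900/9 - (2/9)Q) = 56, so Q' = 374.
Then Pb = 1900/9 − (2/9)·374 = 128 and Ps = 365/3 + (1/6)·374 = 184.
Government outlay = subsidy × quantity = 56 × 374 = 20944.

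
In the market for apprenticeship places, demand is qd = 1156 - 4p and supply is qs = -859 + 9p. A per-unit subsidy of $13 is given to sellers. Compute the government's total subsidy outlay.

Pre-subsidy: 1156 - 4p = -859 + 9p gives p* = 155, q* = 536.
With the subsidy, sellers receive ps = pb + 13 for each unit, where pb is the price buyers pay.
Supply in terms of pb becomes qs = -859 + 9(pb + 13) = -742 + 9pb. Setting this equal to demand: 1156 - 4pb = -742 + 9pb, so pb = 146.
Sellers receive ps = 146 + 13 = 159; q' = 1156 − 4·146 = 572.
Government outlay = subsidy × quantity = 13 × 572 = 7436.

Government cost = $7436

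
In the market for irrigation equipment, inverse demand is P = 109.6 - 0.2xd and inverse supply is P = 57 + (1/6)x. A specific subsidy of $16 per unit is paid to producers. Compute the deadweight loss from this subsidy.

Deadweight loss = 3840/11

Pre-subsidy: 109.6 - 0.2x = 57 + (1/6)x gives x* = 1578/11 and P* = 890/11.
With the subsidy, sellers receive Ps = Pb + 16 for each unit, where Pb is the price buyers pay.
On the curves, Pb = 109.6 - 0.2x and Ps = 57 + (1/6)x; the wedge Ps − Pb = 16 gives 57 + (1/6)x − (109.6 - 0.2x) = 16, so x' = 2058/11.
Then Pb = 109.6 − 0.2·(2058/11) = 794/11 and Ps = 57 + (1/6)·(2058/11) = 970/11.
The subsidy expands output by 2058/11 − 1578/11 = 480/11 past the efficient level; on those units the gap between marginal cost and willingness to pay runs from 0 up to 16.
DWL = ½ × 16 × 480/11 = 3840/11.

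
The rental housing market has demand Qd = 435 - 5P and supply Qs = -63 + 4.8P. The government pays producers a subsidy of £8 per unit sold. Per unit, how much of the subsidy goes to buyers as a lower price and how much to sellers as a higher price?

Pre-subsidy: 435 - 5P = -63 + 4.8P gives P* = 2490/49, Q* = 8865/49.
With the subsidy, sellers receive Ps = Pb + 8 for each unit, where Pb is the price buyers pay.
Supply in terms of Pb becomes Qs = -63 + 4.8(Pb + 8) = -24.6 + 4.8Pb. Setting this equal to demand: 435 - 5Pb = -24.6 + 4.8Pb, so Pb = 2298/49.
Sellers receive Ps = 2298/49 + 8 = 2690/49; Q' = 435 − 5·(2298/49) = 9825/49.
Buyers' price falls by P* − Pb = 2490/49 − 2298/49 = 192/49; sellers' price rises by Ps − P* = 2690/49 − 2490/49 = 200/49.

Buyers gain 192/49 per unit; sellers gain 200/49 per unit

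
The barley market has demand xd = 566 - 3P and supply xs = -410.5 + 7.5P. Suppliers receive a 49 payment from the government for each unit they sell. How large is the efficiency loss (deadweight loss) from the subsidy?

Pre-subsidy: 566 - 3P = -410.5 + 7.5P gives P* = 93, x* = 287.
With the subsidy, sellers receive Ps = Pb + 49 for each unit, where Pb is the price buyers pay.
Supply in terms of Pb becomes xs = -410.5 + 7.5(Pb + 49) = -43 + 7.5Pb. Setting this equal to demand: 566 - 3Pb = -43 + 7.5Pb, so Pb = 58.
Sellers receive Ps = 58 + 49 = 107; x' = 566 − 3·58 = 392.
The subsidy expands output by 392 − 287 = 105 past the efficient level; on those units the gap between marginal cost and willingness to pay runs from 0 up to 49.
DWL = ½ × 49 × 105 = 2572.5.

Deadweight loss = 2572.5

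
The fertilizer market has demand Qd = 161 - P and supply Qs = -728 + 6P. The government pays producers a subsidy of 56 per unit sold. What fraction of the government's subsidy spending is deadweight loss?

Pre-subsidy: 161 - P = -728 + 6P gives P* = 127, Q* = 34.
With the subsidy, sellers receive Ps = Pb + 56 for each unit, where Pb is the price buyers pay.
Supply in terms of Pb becomes Qs = -728 + 6(Pb + 56) = -392 + 6Pb. Setting this equal to demand: 161 - Pb = -392 + 6Pb, so Pb = 79.
Sellers receive Ps = 79 + 56 = 135; Q' = 161 − 1·79 = 82.
ΔCS = ½(34 + 82)(127 − 79) = 2784; ΔPS = ½(34 + 82)(135 − 127) = 464.
Government spending = 56 × 82 = 4592.
DWL = ½ × 56 × (82 − 34) = 1344; fraction = 1344 / 4592 = 12/41.

DWL / government spending = 12/41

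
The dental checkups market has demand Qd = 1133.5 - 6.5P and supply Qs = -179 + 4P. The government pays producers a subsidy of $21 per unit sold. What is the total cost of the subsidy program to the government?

Pre-subsidy: 1133.5 - 6.5P = -179 + 4P gives P* = 125, Q* = 321.
With the subsidy, sellers receive Ps = Pb + 21 for each unit, where Pb is the price buyers pay.
Supply in terms of Pb becomes Qs = -179 + 4(Pb + 21) = -95 + 4Pb. Setting this equal to demand: 1133.5 - 6.5Pb = -95 + 4Pb, so Pb = 117.
Sellers receive Ps = 117 + 21 = 138; Q' = 1133.5 − 6.5·117 = 373.
Government outlay = subsidy × quantity = 21 × 373 = 7833.

Government cost = $7833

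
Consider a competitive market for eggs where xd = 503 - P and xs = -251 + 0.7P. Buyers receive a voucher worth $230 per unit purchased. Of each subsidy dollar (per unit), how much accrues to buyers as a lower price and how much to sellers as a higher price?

Buyers gain 1610/17 per unit; sellers gain 2300/17 per unit

Pre-subsidy: 503 - P = -251 + 0.7P gives P* = 7540/17, x* = 1011/17.
With the rebate, buyers effectively pay Pb = Ps − 230, where Ps is the price sellers receive.
Demand in terms of Ps becomes xd = 503 − 1(Ps − 230) = 733 - Ps. Setting this equal to supply: 733 - Ps = -251 + 0.7Ps, so Ps = 9840/17.
Buyers pay Pb = 9840/17 − 230 = 5930/17; x' = -251 + 0.7·(9840/17) = 2621/17.
Buyers' price falls by P* − Pb = 7540/17 − 5930/17 = 1610/17; sellers' price rises by Ps − P* = 9840/17 − 7540/17 = 2300/17.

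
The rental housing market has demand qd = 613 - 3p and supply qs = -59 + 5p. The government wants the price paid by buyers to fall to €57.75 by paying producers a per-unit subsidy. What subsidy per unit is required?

At a buyer price of 57.75, quantity demanded is 613 − 3·57.75 = 439.75.
Sellers supply 439.75 only when they receive ps with -59 + 5·ps = 439.75, i.e. ps = 99.75.
s = ps − pb = 99.75 − 57.75 = 42.

Required subsidy s = €42 per unit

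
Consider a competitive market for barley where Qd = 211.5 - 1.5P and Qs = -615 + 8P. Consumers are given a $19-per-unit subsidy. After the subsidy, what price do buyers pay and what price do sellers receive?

Buyers pay $71; sellers receive $90

Pre-subsidy: 211.5 - 1.5P = -615 + 8P gives P* = 87, Q* = 81.
With the rebate, buyers effectively pay Pb = Ps − 19, where Ps is the price sellers receive.
Demand in terms of Ps becomes Qd = 211.5 − 1.5(Ps − 19) = 240 - 1.5Ps. Setting this equal to supply: 240 - 1.5Ps = -615 + 8Ps, so Ps = 90.
Buyers pay Pb = 90 − 19 = 71; Q' = -615 + 8·90 = 105.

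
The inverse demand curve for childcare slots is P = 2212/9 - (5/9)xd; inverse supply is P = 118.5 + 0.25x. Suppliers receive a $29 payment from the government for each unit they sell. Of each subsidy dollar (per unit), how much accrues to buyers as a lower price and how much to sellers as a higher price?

Buyers gain $20 per unit; sellers gain $9 per unit

Pre-subsidy: 2212/9 - (5/9)x = 118.5 + 0.25x gives x* = 158 and P* = 158.
With the subsidy, sellers receive Ps = Pb + 29 for each unit, where Pb is the price buyers pay.
On the curves, Pb = 2212/9 - (5/9)x and Ps = 118.5 + 0.25x; the wedge Ps − Pb = 29 gives 118.5 + 0.25x − (2212/9 - (5/9)x) = 29, so x' = 194.
Then Pb = 2212/9 − (5/9)·194 = 138 and Ps = 118.5 + 0.25·194 = 167.
Buyers' price falls by P* − Pb = 158 − 138 = 20; sellers' price rises by Ps − P* = 167 − 158 = 9.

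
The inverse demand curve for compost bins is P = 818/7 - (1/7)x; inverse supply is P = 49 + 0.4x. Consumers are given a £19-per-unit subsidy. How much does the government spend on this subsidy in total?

Government cost = £3040

Pre-subsidy: 818/7 - (1/7)x = 49 + 0.4x gives x* = 125 and P* = 99.
With the rebate, buyers effectively pay Pb = Ps − 19, where Ps is the price sellers receive.
On the curves, Pb = 818/7 - (1/7)x and Ps = 49 + 0.4x; the wedge Ps − Pb = 19 gives 49 + 0.4x − (818/7 - (1/7)x) = 19, so x' = 160.
Then Pb = 818/7 − (1/7)·160 = 94 and Ps = 49 + 0.4·160 = 113.
Government outlay = subsidy × quantity = 19 × 160 = 3040.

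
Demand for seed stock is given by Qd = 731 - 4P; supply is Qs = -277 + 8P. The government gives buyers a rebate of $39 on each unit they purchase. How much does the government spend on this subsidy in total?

Government cost = $19461

Pre-subsidy: 731 - 4P = -277 + 8P gives P* = 84, Q* = 395.
With the rebate, buyers effectively pay Pb = Ps − 39, where Ps is the price sellers receive.
Demand in terms of Ps becomes Qd = 731 − 4(Ps − 39) = 887 - 4Ps. Setting this equal to supply: 887 - 4Ps = -277 + 8Ps, so Ps = 97.
Buyers pay Pb = 97 − 39 = 58; Q' = -277 + 8·97 = 499.
Government outlay = subsidy × quantity = 39 × 499 = 19461.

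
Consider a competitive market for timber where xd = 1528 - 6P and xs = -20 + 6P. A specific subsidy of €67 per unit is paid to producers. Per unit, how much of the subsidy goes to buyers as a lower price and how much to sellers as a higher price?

Buyers gain €33.5 per unit; sellers gain €33.5 per unit

Pre-subsidy: 1528 - 6P = -20 + 6P gives P* = 129, x* = 754.
With the subsidy, sellers receive Ps = Pb + 67 for each unit, where Pb is the price buyers pay.
Supply in terms of Pb becomes xs = -20 + 6(Pb + 67) = 382 + 6Pb. Setting this equal to demand: 1528 - 6Pb = 382 + 6Pb, so Pb = 95.5.
Sellers receive Ps = 95.5 + 67 = 162.5; x' = 1528 − 6·95.5 = 955.
Buyers' price falls by P* − Pb = 129 − 95.5 = 33.5; sellers' price rises by Ps − P* = 162.5 − 129 = 33.5.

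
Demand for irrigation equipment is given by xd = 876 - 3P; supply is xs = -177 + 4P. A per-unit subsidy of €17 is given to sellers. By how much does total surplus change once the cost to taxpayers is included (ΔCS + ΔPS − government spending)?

Net change in total surplus = -1734/7

Pre-subsidy: 876 - 3P = -177 + 4P gives P* = 1053/7, x* = 2973/7.
With the subsidy, sellers receive Ps = Pb + 17 for each unit, where Pb is the price buyers pay.
Supply in terms of Pb becomes xs = -177 + 4(Pb + 17) = -109 + 4Pb. Setting this equal to demand: 876 - 3Pb = -109 + 4Pb, so Pb = 985/7.
Sellers receive Ps = 985/7 + 17 = 1104/7; x' = 876 − 3·(985/7) = 3177/7.
ΔCS = ½(2973/7 + 3177/7)(1053/7 − 985/7) = 209100/49; ΔPS = ½(2973/7 + 3177/7)(1104/7 − 1053/7) = 156825/49.
Government spending = 17 × 3177/7 = 54009/7.
Net change = 209100/49 + 156825/49 − 54009/7 = -1734/7. The loss equals the DWL triangle ½·17·204/7.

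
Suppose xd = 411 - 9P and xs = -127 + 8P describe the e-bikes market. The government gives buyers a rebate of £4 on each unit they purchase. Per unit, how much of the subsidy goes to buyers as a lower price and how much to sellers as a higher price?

Buyers gain 32/17 per unit; sellers gain 36/17 per unit

Pre-subsidy: 411 - 9P = -127 + 8P gives P* = 538/17, x* = 2145/17.
With the rebate, buyers effectively pay Pb = Ps − 4, where Ps is the price sellers receive.
Demand in terms of Ps becomes xd = 411 − 9(Ps − 4) = 447 - 9Ps. Setting this equal to supply: 447 - 9Ps = -127 + 8Ps, so Ps = 574/17.
Buyers pay Pb = 574/17 − 4 = 506/17; x' = -127 + 8·(574/17) = 2433/17.
Buyers' price falls by P* − Pb = 538/17 − 506/17 = 32/17; sellers' price rises by Ps − P* = 574/17 − 538/17 = 36/17.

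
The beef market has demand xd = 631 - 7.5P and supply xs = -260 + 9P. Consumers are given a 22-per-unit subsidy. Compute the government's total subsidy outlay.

Pre-subsidy: 631 - 7.5P = -260 + 9P gives P* = 54, x* = 226.
With the rebate, buyers effectively pay Pb = Ps − 22, where Ps is the price sellers receive.
Demand in terms of Ps becomes xd = 631 − 7.5(Ps − 22) = 796 - 7.5Ps. Setting this equal to supply: 796 - 7.5Ps = -260 + 9Ps, so Ps = 64.
Buyers pay Pb = 64 − 22 = 42; x' = -260 + 9·64 = 316.
Government outlay = subsidy × quantity = 22 × 316 = 6952.

Government cost = 6952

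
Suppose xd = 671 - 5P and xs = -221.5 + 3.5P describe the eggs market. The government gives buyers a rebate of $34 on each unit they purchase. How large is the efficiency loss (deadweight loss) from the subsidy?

Deadweight loss = $1190

Pre-subsidy: 671 - 5P = -221.5 + 3.5P gives P* = 105, x* = 146.
With the rebate, buyers effectively pay Pb = Ps − 34, where Ps is the price sellers receive.
Demand in terms of Ps becomes xd = 671 − 5(Ps − 34) = 841 - 5Ps. Setting this equal to supply: 841 - 5Ps = -221.5 + 3.5Ps, so Ps = 125.
Buyers pay Pb = 125 − 34 = 91; x' = -221.5 + 3.5·125 = 216.
The subsidy expands output by 216 − 146 = 70 past the efficient level; on those units the gap between marginal cost and willingness to pay runs from 0 up to 34.
DWL = ½ × 34 × 70 = 1190.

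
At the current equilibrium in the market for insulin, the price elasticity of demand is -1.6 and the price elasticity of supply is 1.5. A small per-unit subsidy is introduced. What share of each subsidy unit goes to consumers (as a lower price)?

Consumer share = 15/31

For a small subsidy around the equilibrium, the benefit split depends on the relative slopes, which at a point are proportional to the elasticities.
Buyer share = εs/(εs + |εd|) = 1.5/(1.5 + 1.6) = 15/31; seller share = |εd|/(εs + |εd|) = 16/31.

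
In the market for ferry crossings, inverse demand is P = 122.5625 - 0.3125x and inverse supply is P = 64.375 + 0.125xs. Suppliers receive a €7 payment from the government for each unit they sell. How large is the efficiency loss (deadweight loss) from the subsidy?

Deadweight loss = €56

Pre-subsidy: 122.5625 - 0.3125x = 64.375 + 0.125x gives x* = 133 and P* = 81.
With the subsidy, sellers receive Ps = Pb + 7 for each unit, where Pb is the price buyers pay.
On the curves, Pb = 122.5625 - 0.3125x and Ps = 64.375 + 0.125x; the wedge Ps − Pb = 7 gives 64.375 + 0.125x − (122.5625 - 0.3125x) = 7, so x' = 149.
Then Pb = 122.5625 − 0.3125·149 = 76 and Ps = 64.375 + 0.125·149 = 83.
The subsidy expands output by 149 − 133 = 16 past the efficient level; on those units the gap between marginal cost and willingness to pay runs from 0 up to 7.
DWL = ½ × 7 × 16 = 56.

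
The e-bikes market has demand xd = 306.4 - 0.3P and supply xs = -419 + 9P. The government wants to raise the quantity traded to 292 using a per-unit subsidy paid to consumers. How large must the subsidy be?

At x = 292, invert demand for the buyer price: Pb = (306.4 − 292)/0.3 = 48; invert supply for the seller price: Ps = (292 − (-419))/9 = 79.
The subsidy must fill the gap: s = Ps − Pb = 79 − 48 = 31.

Required subsidy s = 31 per unit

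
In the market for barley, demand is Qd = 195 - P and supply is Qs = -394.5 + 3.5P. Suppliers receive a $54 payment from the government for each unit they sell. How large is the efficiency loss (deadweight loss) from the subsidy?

Deadweight loss = $1134

Pre-subsidy: 195 - P = -394.5 + 3.5P gives P* = 131, Q* = 64.
With the subsidy, sellers receive Ps = Pb + 54 for each unit, where Pb is the price buyers pay.
Supply in terms of Pb becomes Qs = -394.5 + 3.5(Pb + 54) = -205.5 + 3.5Pb. Setting this equal to demand: 195 - Pb = -205.5 + 3.5Pb, so Pb = 89.
Sellers receive Ps = 89 + 54 = 143; Q' = 195 − 1·89 = 106.
The subsidy expands output by 106 − 64 = 42 past the efficient level; on those units the gap between marginal cost and willingness to pay runs from 0 up to 54.
DWL = ½ × 54 × 42 = 1134.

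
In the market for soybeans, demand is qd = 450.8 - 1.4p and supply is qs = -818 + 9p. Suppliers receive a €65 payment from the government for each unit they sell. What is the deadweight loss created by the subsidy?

Pre-subsidy: 450.8 - 1.4p = -818 + 9p gives p* = 122, q* = 280.
With the subsidy, sellers receive ps = pb + 65 for each unit, where pb is the price buyers pay.
Supply in terms of pb becomes qs = -818 + 9(pb + 65) = -233 + 9pb. Setting this equal to demand: 450.8 - 1.4pb = -233 + 9pb, so pb = 65.75.
Sellers receive ps = 65.75 + 65 = 130.75; q' = 450.8 − 1.4·65.75 = 358.75.
The subsidy expands output by 358.75 − 280 = 78.75 past the efficient level; on those units the gap between marginal cost and willingness to pay runs from 0 up to 65.
DWL = ½ × 65 × 78.75 = 2559.375.

Deadweight loss = €2559.375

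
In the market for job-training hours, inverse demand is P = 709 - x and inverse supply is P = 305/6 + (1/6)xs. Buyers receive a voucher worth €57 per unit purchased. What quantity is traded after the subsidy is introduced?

Pre-subsidy: 709 - x = 305/6 + (1/6)x gives x* = 3949/7 and P* = 1014/7.
With the rebate, buyers effectively pay Pb = Ps − 57, where Ps is the price sellers receive.
On the curves, Pb = 709 - x and Ps = 305/6 + (1/6)x; the wedge Ps − Pb = 57 gives 305/6 + (1/6)x − (709 - x) = 57, so x' = 613.
Then Pb = 709 − 1·613 = 96 and Ps = 305/6 + (1/6)·613 = 153.

x' = 613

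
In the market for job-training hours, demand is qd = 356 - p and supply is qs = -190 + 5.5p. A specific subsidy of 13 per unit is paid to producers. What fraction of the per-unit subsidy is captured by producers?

Producer share = 2/13

Pre-subsidy: 356 - p = -190 + 5.5p gives p* = 84, q* = 272.
With the subsidy, sellers receive ps = pb + 13 for each unit, where pb is the price buyers pay.
Supply in terms of pb becomes qs = -190 + 5.5(pb + 13) = -118.5 + 5.5pb. Setting this equal to demand: 356 - pb = -118.5 + 5.5pb, so pb = 73.
Sellers receive ps = 73 + 13 = 86; q' = 356 − 1·73 = 283.
Buyers' price falls by p* − pb = 84 − 73 = 11; sellers' price rises by ps − p* = 86 − 84 = 2.
So producers capture 2/13 = 2/13 of each unit of subsidy.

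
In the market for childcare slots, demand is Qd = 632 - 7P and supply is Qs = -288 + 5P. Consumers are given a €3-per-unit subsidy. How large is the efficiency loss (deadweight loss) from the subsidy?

Deadweight loss = €13.125

Pre-subsidy: 632 - 7P = -288 + 5P gives P* = 230/3, Q* = 286/3.
With the rebate, buyers effectively pay Pb = Ps − 3, where Ps is the price sellers receive.
Demand in terms of Ps becomes Qd = 632 − 7(Ps − 3) = 653 - 7Ps. Setting this equal to supply: 653 - 7Ps = -288 + 5Ps, so Ps = 941/12.
Buyers pay Pb = 941/12 − 3 = 905/12; Q' = -288 + 5·(941/12) = 1249/12.
The subsidy expands output by 1249/12 − 286/3 = 8.75 past the efficient level; on those units the gap between marginal cost and willingness to pay runs from 0 up to 3.
DWL = ½ × 3 × 8.75 = 13.125.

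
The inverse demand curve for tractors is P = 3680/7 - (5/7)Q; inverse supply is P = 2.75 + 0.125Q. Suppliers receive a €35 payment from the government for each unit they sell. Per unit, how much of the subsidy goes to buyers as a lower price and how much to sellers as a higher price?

Pre-subsidy: 3680/7 - (5/7)Q = 2.75 + 0.125Q gives Q* = 29286/47 and P* = 3790/47.
With the subsidy, sellers receive Ps = Pb + 35 for each unit, where Pb is the price buyers pay.
On the curves, Pb = 3680/7 - (5/7)Q and Ps = 2.75 + 0.125Q; the wedge Ps − Pb = 35 gives 2.75 + 0.125Q − (3680/7 - (5/7)Q) = 35, so Q' = 31246/47.
Then Pb = 3680/7 − (5/7)·(31246/47) = 2390/47 and Ps = 2.75 + 0.125·(31246/47) = 4035/47.
Buyers' price falls by P* − Pb = 3790/47 − 2390/47 = 1400/47; sellers' price rises by Ps − P* = 4035/47 − 3790/47 = 245/47.

Buyers gain 1400/47 per unit; sellers gain 245/47 per unit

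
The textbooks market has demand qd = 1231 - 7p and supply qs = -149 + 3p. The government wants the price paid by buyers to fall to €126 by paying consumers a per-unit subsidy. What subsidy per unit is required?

Required subsidy s = €40 per unit

At a buyer price of 126, quantity demanded is 1231 − 7·126 = 349.
Sellers supply 349 only when they receive ps with -149 + 3·ps = 349, i.e. ps = 166.
s = ps − pb = 166 − 126 = 40.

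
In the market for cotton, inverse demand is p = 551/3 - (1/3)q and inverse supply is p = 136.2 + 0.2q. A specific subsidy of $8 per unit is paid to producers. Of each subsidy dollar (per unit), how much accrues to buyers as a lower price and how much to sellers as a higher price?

Buyers gain $5 per unit; sellers gain $3 per unit

Pre-subsidy: 551/3 - (1/3)q = 136.2 + 0.2q gives q* = 89 and p* = 154.
With the subsidy, sellers receive ps = pb + 8 for each unit, where pb is the price buyers pay.
On the curves, pb = 551/3 - (1/3)q and ps = 136.2 + 0.2q; the wedge ps − pb = 8 gives 136.2 + 0.2q − (551/3 - (1/3)q) = 8, so q' = 104.
Then pb = 551/3 − (1/3)·104 = 149 and ps = 136.2 + 0.2·104 = 157.
Buyers' price falls by p* − pb = 154 − 149 = 5; sellers' price rises by ps − p* = 157 − 154 = 3.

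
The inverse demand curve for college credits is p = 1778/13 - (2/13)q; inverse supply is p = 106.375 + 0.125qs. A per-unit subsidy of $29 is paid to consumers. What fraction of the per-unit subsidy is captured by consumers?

Pre-subsidy: 1778/13 - (2/13)q = 106.375 + 0.125q gives q* = 109 and p* = 120.
With the rebate, buyers effectively pay pb = ps − 29, where ps is the price sellers receive.
On the curves, pb = 1778/13 - (2/13)q and ps = 106.375 + 0.125q; the wedge ps − pb = 29 gives 106.375 + 0.125q − (1778/13 - (2/13)q) = 29, so q' = 213.
Then pb = 1778/13 − (2/13)·213 = 104 and ps = 106.375 + 0.125·213 = 133.
Buyers' price falls by p* − pb = 120 − 104 = 16; sellers' price rises by ps − p* = 133 − 120 = 13.
So consumers capture 16/29 = 16/29 of each unit of subsidy.

Consumer share = 16/29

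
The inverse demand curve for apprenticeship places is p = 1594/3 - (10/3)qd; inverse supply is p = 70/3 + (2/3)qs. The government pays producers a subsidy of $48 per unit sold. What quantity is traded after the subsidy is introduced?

q' = 139

Pre-subsidy: 1594/3 - (10/3)q = 70/3 + (2/3)q gives q* = 127 and p* = 108.
With the subsidy, sellers receive ps = pb + 48 for each unit, where pb is the price buyers pay.
On the curves, pb = 1594/3 - (10/3)q and ps = 70/3 + (2/3)q; the wedge ps − pb = 48 gives 70/3 + (2/3)q − (1594/3 - (10/3)q) = 48, so q' = 139.
Then pb = 1594/3 − (10/3)·139 = 68 and ps = 70/3 + (2/3)·139 = 116.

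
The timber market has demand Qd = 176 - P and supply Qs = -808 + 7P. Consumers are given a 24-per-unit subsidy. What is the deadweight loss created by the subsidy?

Pre-subsidy: 176 - P = -808 + 7P gives P* = 123, Q* = 53.
With the rebate, buyers effectively pay Pb = Ps − 24, where Ps is the price sellers receive.
Demand in terms of Ps becomes Qd = 176 − 1(Ps − 24) = 200 - Ps. Setting this equal to supply: 200 - Ps = -808 + 7Ps, so Ps = 126.
Buyers pay Pb = 126 − 24 = 102; Q' = -808 + 7·126 = 74.
The subsidy expands output by 74 − 53 = 21 past the efficient level; on those units the gap between marginal cost and willingness to pay runs from 0 up to 24.
DWL = ½ × 24 × 21 = 252.

Deadweight loss = 252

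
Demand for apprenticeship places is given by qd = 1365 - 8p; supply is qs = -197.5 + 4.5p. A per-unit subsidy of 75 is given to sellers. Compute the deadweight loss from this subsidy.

Deadweight loss = 8100

Pre-subsidy: 1365 - 8p = -197.5 + 4.5p gives p* = 125, q* = 365.
With the subsidy, sellers receive ps = pb + 75 for each unit, where pb is the price buyers pay.
Supply in terms of pb becomes qs = -197.5 + 4.5(pb + 75) = 140 + 4.5pb. Setting this equal to demand: 1365 - 8pb = 140 + 4.5pb, so pb = 98.
Sellers receive ps = 98 + 75 = 173; q' = 1365 − 8·98 = 581.
The subsidy expands output by 581 − 365 = 216 past the efficient level; on those units the gap between marginal cost and willingness to pay runs from 0 up to 75.
DWL = ½ × 75 × 216 = 8100.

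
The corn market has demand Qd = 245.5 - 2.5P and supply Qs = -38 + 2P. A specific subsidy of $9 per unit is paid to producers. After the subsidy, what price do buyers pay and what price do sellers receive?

Buyers pay $59; sellers receive $68

Pre-subsidy: 245.5 - 2.5P = -38 + 2P gives P* = 63, Q* = 88.
With the subsidy, sellers receive Ps = Pb + 9 for each unit, where Pb is the price buyers pay.
Supply in terms of Pb becomes Qs = -38 + 2(Pb + 9) = -20 + 2Pb. Setting this equal to demand: 245.5 - 2.5Pb = -20 + 2Pb, so Pb = 59.
Sellers receive Ps = 59 + 9 = 68; Q' = 245.5 − 2.5·59 = 98.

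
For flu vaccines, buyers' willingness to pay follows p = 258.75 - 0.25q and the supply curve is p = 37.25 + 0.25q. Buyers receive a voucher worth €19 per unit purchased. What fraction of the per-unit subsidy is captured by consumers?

Consumer share = 0.5

Pre-subsidy: 258.75 - 0.25q = 37.25 + 0.25q gives q* = 443 and p* = 148.
With the rebate, buyers effectively pay pb = ps − 19, where ps is the price sellers receive.
On the curves, pb = 258.75 - 0.25q and ps = 37.25 + 0.25q; the wedge ps − pb = 19 gives 37.25 + 0.25q − (258.75 - 0.25q) = 19, so q' = 481.
Then pb = 258.75 − 0.25·481 = 138.5 and ps = 37.25 + 0.25·481 = 157.5.
Buyers' price falls by p* − pb = 148 − 138.5 = 9.5; sellers' price rises by ps − p* = 157.5 − 148 = 9.5.
So consumers capture 9.5/19 = 0.5 of each unit of subsidy.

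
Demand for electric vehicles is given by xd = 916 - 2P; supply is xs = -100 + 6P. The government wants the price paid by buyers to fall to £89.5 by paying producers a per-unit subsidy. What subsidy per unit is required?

Required subsidy s = £50 per unit

At a buyer price of 89.5, quantity demanded is 916 − 2·89.5 = 737.
Sellers supply 737 only when they receive Ps with -100 + 6·Ps = 737, i.e. Ps = 139.5.
s = Ps − Pb = 139.5 − 89.5 = 50.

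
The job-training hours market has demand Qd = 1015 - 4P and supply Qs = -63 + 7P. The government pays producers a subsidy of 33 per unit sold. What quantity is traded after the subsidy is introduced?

Pre-subsidy: 1015 - 4P = -63 + 7P gives P* = 98, Q* = 623.
With the subsidy, sellers receive Ps = Pb + 33 for each unit, where Pb is the price buyers pay.
Supply in terms of Pb becomes Qs = -63 + 7(Pb + 33) = 168 + 7Pb. Setting this equal to demand: 1015 - 4Pb = 168 + 7Pb, so Pb = 77.
Sellers receive Ps = 77 + 33 = 110; Q' = 1015 − 4·77 = 707.

Q' = 707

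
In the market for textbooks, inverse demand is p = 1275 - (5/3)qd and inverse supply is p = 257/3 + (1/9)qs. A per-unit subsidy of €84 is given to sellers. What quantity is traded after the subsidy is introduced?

Pre-subsidy: 1275 - (5/3)q = 257/3 + (1/9)q gives q* = 669 and p* = 160.
With the subsidy, sellers receive ps = pb + 84 for each unit, where pb is the price buyers pay.
On the curves, pb = 1275 - (5/3)q and ps = 257/3 + (1/9)q; the wedge ps − pb = 84 gives 257/3 + (1/9)q − (1275 - (5/3)q) = 84, so q' = 716.25.
Then pb = 1275 − (5/3)·716.25 = 81.25 and ps = 257/3 + (1/9)·716.25 = 165.25.

q' = 716.25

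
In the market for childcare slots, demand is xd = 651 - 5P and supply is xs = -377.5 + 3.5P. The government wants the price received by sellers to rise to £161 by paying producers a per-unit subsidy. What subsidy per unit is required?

At a seller price of 161, quantity supplied is -377.5 + 3.5·161 = 186.
Buyers absorb 186 only when they pay Pb with 651 − 5·Pb = 186, i.e. Pb = 93.
s = Ps − Pb = 161 − 93 = 68.

Required subsidy s = £68 per unit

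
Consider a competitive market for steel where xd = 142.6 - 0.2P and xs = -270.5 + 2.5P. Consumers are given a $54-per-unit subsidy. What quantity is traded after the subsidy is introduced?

Pre-subsidy: 142.6 - 0.2P = -270.5 + 2.5P gives P* = 153, x* = 112.
With the rebate, buyers effectively pay Pb = Ps − 54, where Ps is the price sellers receive.
Demand in terms of Ps becomes xd = 142.6 − 0.2(Ps − 54) = 153.4 - 0.2Ps. Setting this equal to supply: 153.4 - 0.2Ps = -270.5 + 2.5Ps, so Ps = 157.
Buyers pay Pb = 157 − 54 = 103; x' = -270.5 + 2.5·157 = 122.

x' = 122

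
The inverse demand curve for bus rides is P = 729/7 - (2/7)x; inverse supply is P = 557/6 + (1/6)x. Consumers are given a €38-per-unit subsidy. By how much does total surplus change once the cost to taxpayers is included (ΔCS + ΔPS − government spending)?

Pre-subsidy: 729/7 - (2/7)x = 557/6 + (1/6)x gives x* = 25 and P* = 97.
With the rebate, buyers effectively pay Pb = Ps − 38, where Ps is the price sellers receive.
On the curves, Pb = 729/7 - (2/7)x and Ps = 557/6 + (1/6)x; the wedge Ps − Pb = 38 gives 557/6 + (1/6)x − (729/7 - (2/7)x) = 38, so x' = 109.
Then Pb = 729/7 − (2/7)·109 = 73 and Ps = 557/6 + (1/6)·109 = 111.
ΔCS = ½(25 + 109)(97 − 73) = 1608; ΔPS = ½(25 + 109)(111 − 97) = 938.
Government spending = 38 × 109 = 4142.
Net change = 1608 + 938 − 4142 = -1596. The loss equals the DWL triangle ½·38·84.

Net change in total surplus = -€1596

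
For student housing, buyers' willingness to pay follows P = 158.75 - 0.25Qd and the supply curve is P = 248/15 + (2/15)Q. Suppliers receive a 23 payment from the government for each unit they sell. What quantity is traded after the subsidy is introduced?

Pre-subsidy: 158.75 - 0.25Q = 248/15 + (2/15)Q gives Q* = 371 and P* = 66.
With the subsidy, sellers receive Ps = Pb + 23 for each unit, where Pb is the price buyers pay.
On the curves, Pb = 158.75 - 0.25Q and Ps = 248/15 + (2/15)Q; the wedge Ps − Pb = 23 gives 248/15 + (2/15)Q − (158.75 - 0.25Q) = 23, so Q' = 431.
Then Pb = 158.75 − 0.25·431 = 51 and Ps = 248/15 + (2/15)·431 = 74.

Q' = 431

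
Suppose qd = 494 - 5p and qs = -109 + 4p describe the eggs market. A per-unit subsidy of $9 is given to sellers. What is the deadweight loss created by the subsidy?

Deadweight loss = $90

Pre-subsidy: 494 - 5p = -109 + 4p gives p* = 67, q* = 159.
With the subsidy, sellers receive ps = pb + 9 for each unit, where pb is the price buyers pay.
Supply in terms of pb becomes qs = -109 + 4(pb + 9) = -73 + 4pb. Setting this equal to demand: 494 - 5pb = -73 + 4pb, so pb = 63.
Sellers receive ps = 63 + 9 = 72; q' = 494 − 5·63 = 179.
The subsidy expands output by 179 − 159 = 20 past the efficient level; on those units the gap between marginal cost and willingness to pay runs from 0 up to 9.
DWL = ½ × 9 × 20 = 90.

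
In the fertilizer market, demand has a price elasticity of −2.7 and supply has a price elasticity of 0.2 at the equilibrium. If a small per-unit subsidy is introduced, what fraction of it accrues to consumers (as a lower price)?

Consumer share = 2/29

For a small subsidy around the equilibrium, the benefit split depends on the relative slopes, which at a point are proportional to the elasticities.
Buyer share = εs/(εs + |εd|) = 0.2/(0.2 + 2.7) = 2/29; seller share = |εd|/(εs + |εd|) = 27/29.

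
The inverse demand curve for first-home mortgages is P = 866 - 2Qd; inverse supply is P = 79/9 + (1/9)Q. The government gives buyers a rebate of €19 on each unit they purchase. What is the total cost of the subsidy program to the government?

Government cost = €7886

Pre-subsidy: 866 - 2Q = 79/9 + (1/9)Q gives Q* = 7715/19 and P* = 1024/19.
With the rebate, buyers effectively pay Pb = Ps − 19, where Ps is the price sellers receive.
On the curves, Pb = 866 - 2Q and Ps = 79/9 + (1/9)Q; the wedge Ps − Pb = 19 gives 79/9 + (1/9)Q − (866 - 2Q) = 19, so Q' = 7886/19.
Then Pb = 866 − 2·(7886/19) = 682/19 and Ps = 79/9 + (1/9)·(7886/19) = 1043/19.
Government outlay = subsidy × quantity = 19 × 7886/19 = 7886.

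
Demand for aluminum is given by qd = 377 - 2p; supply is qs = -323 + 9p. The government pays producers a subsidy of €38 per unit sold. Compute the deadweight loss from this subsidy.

Deadweight loss = 12996/11

Pre-subsidy: 377 - 2p = -323 + 9p gives p* = 700/11, q* = 2747/11.
With the subsidy, sellers receive ps = pb + 38 for each unit, where pb is the price buyers pay.
Supply in terms of pb becomes qs = -323 + 9(pb + 38) = 19 + 9pb. Setting this equal to demand: 377 - 2pb = 19 + 9pb, so pb = 358/11.
Sellers receive ps = 358/11 + 38 = 776/11; q' = 377 − 2·(358/11) = 3431/11.
The subsidy expands output by 3431/11 − 2747/11 = 684/11 past the efficient level; on those units the gap between marginal cost and willingness to pay runs from 0 up to 38.
DWL = ½ × 38 × 684/11 = 12996/11.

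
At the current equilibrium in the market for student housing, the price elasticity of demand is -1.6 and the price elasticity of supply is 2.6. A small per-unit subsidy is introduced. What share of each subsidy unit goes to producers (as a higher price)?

For a small subsidy around the equilibrium, the benefit split depends on the relative slopes, which at a point are proportional to the elasticities.
Buyer share = εs/(εs + |εd|) = 2.6/(2.6 + 1.6) = 13/21; seller share = |εd|/(εs + |εd|) = 8/21.
So producers capture 8/21 of the subsidy.

Producer share = 8/21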